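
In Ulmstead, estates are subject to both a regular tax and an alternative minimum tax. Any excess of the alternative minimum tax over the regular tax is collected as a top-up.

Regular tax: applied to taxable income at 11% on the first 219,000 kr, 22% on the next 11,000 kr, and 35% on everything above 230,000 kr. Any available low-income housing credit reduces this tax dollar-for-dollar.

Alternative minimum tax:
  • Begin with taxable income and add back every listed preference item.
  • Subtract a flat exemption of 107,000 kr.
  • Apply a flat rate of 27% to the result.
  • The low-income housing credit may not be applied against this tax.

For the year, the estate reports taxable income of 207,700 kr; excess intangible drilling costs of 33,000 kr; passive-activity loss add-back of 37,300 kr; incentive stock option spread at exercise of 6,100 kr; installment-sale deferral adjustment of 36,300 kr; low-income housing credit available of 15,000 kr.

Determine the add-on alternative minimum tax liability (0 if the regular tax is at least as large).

49,771 kr

Alternative minimum tax:
  Adjusted income: 207,700 kr + 33,000 kr + 37,300 kr + 6,100 kr + 36,300 kr = 320,400 kr
  Less exemption 107,000 kr → base 213,400 kr
  213,400 kr × 27% = 57,618 kr

Regular tax:
  207,700 kr × 11% = 22,847 kr
  Less low-income housing credit 15,000 kr → 7,847 kr

Excess of alternative minimum tax over regular tax: 57,618 kr − 7,847 kr = 49,771 kr.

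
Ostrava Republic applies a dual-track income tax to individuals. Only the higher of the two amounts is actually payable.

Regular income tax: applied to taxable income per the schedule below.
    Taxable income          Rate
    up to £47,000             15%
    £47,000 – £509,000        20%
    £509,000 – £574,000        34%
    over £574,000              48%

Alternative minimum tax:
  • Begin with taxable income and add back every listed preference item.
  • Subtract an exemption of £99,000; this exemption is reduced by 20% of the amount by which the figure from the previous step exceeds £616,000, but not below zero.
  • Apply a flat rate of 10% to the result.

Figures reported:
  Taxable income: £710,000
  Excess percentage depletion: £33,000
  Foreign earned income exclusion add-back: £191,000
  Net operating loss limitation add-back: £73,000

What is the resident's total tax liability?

£186,830

Alternative minimum tax:
  Adjusted income: £710,000 + £33,000 + £191,000 + £73,000 = £1,007,000
  Exemption: £99,000 − 20% × (£1,007,000 − £616,000) = £99,000 − £78,200 = £20,800
  Base: £1,007,000 − £20,800 = £986,200
  £986,200 × 10% = £98,620

Regular income tax:
  £47,000 × 15% = £7,050
  £462,000 × 20% = £92,400
  £65,000 × 34% = £22,100
  £136,000 × 48% = £65,280
  → £186,830

£186,830 > £98,620, so the regular income tax governs.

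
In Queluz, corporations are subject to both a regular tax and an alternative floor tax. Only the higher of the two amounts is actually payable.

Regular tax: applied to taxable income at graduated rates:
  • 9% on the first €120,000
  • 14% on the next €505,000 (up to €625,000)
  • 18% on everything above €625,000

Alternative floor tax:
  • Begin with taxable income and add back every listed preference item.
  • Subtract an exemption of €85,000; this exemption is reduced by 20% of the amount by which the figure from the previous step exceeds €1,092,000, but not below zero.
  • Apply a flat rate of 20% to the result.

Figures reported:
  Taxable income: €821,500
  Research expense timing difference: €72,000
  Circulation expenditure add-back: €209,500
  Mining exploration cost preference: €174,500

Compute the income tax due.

Alternative floor tax:
  Adjusted income: €821,500 + €72,000 + €209,500 + €174,500 = €1,277,500
  Exemption: €85,000 − 20% × (€1,277,500 − €1,092,000) = €85,000 − €37,100 = €47,900
  Base: €1,277,500 − €47,900 = €1,229,600
  €1,229,600 × 20% = €245,920

Regular tax:
  €120,000 × 9% = €10,800
  €505,000 × 14% = €70,700
  €196,500 × 18% = €35,370
  → €116,870

€245,920 > €116,870, so the alternative floor tax is the binding amount.

€245,920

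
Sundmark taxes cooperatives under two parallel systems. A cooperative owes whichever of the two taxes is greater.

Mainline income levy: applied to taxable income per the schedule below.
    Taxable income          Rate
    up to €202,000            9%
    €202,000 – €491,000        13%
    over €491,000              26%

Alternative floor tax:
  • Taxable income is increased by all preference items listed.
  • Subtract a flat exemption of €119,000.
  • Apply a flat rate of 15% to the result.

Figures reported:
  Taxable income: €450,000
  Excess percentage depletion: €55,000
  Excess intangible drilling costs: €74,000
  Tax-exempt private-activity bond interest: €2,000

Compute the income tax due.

Alternative floor tax:
  Adjusted income: €450,000 + €55,000 + €74,000 + €2,000 = €581,000
  Less exemption €119,000 → base €462,000
  €462,000 × 15% = €69,300

Mainline income levy:
  €202,000 × 9% = €18,180
  €248,000 × 13% = €32,240
  → €50,420

€69,300 > €50,420, so the alternative floor tax is the binding amount.

€69,300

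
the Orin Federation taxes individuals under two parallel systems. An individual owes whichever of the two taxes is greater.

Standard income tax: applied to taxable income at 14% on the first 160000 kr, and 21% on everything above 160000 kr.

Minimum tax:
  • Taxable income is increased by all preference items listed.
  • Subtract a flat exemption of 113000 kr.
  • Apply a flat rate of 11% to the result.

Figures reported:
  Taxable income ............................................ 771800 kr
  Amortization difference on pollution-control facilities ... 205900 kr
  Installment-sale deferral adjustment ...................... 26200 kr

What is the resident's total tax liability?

Minimum tax:
  Adjusted income: 771800 kr + 205900 kr + 26200 kr = 1003900 kr
  Less exemption 113000 kr → base 890900 kr
  890900 kr × 11% = 97999 kr

Standard income tax:
  160000 kr × 14% = 22400 kr
  611800 kr × 21% = 128478 kr
  → 150878 kr

150878 kr > 97999 kr, so the standard income tax governs.

150878 kr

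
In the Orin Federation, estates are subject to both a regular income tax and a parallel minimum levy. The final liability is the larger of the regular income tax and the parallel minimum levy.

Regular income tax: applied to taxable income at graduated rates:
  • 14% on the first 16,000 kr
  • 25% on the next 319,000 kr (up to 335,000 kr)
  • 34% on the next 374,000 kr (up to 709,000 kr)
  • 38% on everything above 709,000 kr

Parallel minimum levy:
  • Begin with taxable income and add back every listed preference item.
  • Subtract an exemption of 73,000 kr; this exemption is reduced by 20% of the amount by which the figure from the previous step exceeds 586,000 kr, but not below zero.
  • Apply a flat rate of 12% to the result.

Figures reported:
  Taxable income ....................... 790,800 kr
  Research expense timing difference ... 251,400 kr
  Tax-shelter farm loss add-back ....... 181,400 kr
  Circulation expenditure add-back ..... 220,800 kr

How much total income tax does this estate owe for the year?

Parallel minimum levy:
  Adjusted income: 790,800 kr + 251,400 kr + 181,400 kr + 220,800 kr = 1,444,400 kr
  Exemption: 20% × (1,444,400 kr − 586,000 kr) = 171,680 kr ≥ 73,000 kr, so the exemption is fully phased out
  Base: 1,444,400 kr − 0 kr = 1,444,400 kr
  1,444,400 kr × 12% = 173,328 kr

Regular income tax:
  16,000 kr × 14% = 2,240 kr
  319,000 kr × 25% = 79,750 kr
  374,000 kr × 34% = 127,160 kr
  81,800 kr × 38% = 31,084 kr
  → 240,234 kr

240,234 kr > 173,328 kr, so the regular income tax governs.

240,234 kr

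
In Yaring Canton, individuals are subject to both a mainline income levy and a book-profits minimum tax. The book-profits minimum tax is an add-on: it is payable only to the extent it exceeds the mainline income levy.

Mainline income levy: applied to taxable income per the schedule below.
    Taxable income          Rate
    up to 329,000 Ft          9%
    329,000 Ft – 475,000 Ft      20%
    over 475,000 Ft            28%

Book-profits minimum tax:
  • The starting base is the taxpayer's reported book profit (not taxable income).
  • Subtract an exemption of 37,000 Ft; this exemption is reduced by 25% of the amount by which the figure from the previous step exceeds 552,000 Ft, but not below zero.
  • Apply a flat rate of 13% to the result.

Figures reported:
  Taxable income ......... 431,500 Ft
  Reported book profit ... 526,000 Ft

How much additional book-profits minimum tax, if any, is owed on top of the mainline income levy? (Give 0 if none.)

13,460 Ft

Book-profits minimum tax:
  Base (reported book profit): 526,000 Ft
  Exemption: 526,000 Ft ≤ 552,000 Ft, so full 37,000 Ft applies
  Base: 526,000 Ft − 37,000 Ft = 489,000 Ft
  489,000 Ft × 13% = 63,570 Ft

Mainline income levy:
  329,000 Ft × 9% = 29,610 Ft
  102,500 Ft × 20% = 20,500 Ft
  → 50,110 Ft

Excess of book-profits minimum tax over mainline income levy: 63,570 Ft − 50,110 Ft = 13,460 Ft.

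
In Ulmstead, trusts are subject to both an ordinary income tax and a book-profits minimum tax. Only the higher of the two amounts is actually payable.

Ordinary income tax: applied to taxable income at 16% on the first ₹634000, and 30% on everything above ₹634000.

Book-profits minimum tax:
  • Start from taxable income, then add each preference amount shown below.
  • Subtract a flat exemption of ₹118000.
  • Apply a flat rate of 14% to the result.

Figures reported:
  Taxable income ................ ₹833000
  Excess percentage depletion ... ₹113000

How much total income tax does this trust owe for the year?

Book-profits minimum tax:
  Adjusted income: ₹833000 + ₹113000 = ₹946000
  Less exemption ₹118000 → base ₹828000
  ₹828000 × 14% = ₹115920

Ordinary income tax:
  ₹634000 × 16% = ₹101440
  ₹199000 × 30% = ₹59700
  → ₹161140

₹161140 > ₹115920, so the ordinary income tax governs.

₹161140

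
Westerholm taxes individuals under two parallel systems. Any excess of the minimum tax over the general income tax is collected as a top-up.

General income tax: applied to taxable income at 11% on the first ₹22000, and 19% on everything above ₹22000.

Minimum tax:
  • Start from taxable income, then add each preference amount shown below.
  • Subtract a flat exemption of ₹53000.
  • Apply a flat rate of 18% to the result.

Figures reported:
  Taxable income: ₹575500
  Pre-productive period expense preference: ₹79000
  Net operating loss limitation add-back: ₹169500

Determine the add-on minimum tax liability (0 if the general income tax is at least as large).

Minimum tax:
  Adjusted income: ₹575500 + ₹79000 + ₹169500 = ₹824000
  Less exemption ₹53000 → base ₹771000
  ₹771000 × 18% = ₹138780

General income tax:
  ₹22000 × 11% = ₹2420
  ₹553500 × 19% = ₹105165
  → ₹107585

Excess of minimum tax over general income tax: ₹138780 − ₹107585 = ₹31195.

₹31195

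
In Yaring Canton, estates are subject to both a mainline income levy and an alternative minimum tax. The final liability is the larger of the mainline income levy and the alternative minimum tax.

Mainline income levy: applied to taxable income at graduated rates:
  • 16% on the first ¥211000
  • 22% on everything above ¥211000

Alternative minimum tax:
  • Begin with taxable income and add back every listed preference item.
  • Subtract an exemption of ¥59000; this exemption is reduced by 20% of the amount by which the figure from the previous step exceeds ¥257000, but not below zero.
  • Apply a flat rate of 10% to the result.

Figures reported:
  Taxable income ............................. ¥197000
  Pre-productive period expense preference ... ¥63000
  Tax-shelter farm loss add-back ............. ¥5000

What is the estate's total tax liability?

¥31520

Mainline income levy:
  ¥197000 × 16% = ¥31520

Alternative minimum tax:
  Adjusted income: ¥197000 + ¥63000 + ¥5000 = ¥265000
  Exemption: ¥59000 − 20% × (¥265000 − ¥257000) = ¥59000 − ¥1600 = ¥57400
  Base: ¥265000 − ¥57400 = ¥207600
  ¥207600 × 10% = ¥20760

¥31520 > ¥20760, so the mainline income levy governs.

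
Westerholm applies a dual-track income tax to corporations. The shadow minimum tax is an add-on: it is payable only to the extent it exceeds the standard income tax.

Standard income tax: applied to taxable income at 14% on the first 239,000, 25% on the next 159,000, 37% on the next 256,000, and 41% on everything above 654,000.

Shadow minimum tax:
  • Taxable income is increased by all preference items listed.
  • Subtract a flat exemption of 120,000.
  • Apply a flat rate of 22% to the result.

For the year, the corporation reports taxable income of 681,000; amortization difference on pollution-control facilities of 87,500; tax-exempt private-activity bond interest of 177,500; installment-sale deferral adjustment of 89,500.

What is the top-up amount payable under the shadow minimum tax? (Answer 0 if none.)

Standard income tax:
  239,000 × 14% = 33,460
  159,000 × 25% = 39,750
  256,000 × 37% = 94,720
  27,000 × 41% = 11,070
  → 179,000

Shadow minimum tax:
  Adjusted income: 681,000 + 87,500 + 177,500 + 89,500 = 1,035,500
  Less exemption 120,000 → base 915,500
  915,500 × 22% = 201,410

Excess of shadow minimum tax over standard income tax: 201,410 − 179,000 = 22,410.

22,410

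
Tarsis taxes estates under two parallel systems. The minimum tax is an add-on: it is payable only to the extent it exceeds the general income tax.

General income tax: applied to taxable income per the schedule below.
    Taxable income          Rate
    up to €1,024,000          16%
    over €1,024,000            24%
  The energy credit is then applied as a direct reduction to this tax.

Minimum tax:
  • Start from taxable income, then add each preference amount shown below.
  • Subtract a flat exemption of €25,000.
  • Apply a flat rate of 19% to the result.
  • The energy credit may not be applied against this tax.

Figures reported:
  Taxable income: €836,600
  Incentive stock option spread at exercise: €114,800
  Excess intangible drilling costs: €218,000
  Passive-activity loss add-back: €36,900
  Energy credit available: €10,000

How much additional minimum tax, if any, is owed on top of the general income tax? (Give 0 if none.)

Minimum tax:
  Adjusted income: €836,600 + €114,800 + €218,000 + €36,900 = €1,206,300
  Less exemption €25,000 → base €1,181,300
  €1,181,300 × 19% = €224,447

General income tax:
  €836,600 × 16% = €133,856
  Less energy credit €10,000 → €123,856

Excess of minimum tax over general income tax: €224,447 − €123,856 = €100,591.

€100,591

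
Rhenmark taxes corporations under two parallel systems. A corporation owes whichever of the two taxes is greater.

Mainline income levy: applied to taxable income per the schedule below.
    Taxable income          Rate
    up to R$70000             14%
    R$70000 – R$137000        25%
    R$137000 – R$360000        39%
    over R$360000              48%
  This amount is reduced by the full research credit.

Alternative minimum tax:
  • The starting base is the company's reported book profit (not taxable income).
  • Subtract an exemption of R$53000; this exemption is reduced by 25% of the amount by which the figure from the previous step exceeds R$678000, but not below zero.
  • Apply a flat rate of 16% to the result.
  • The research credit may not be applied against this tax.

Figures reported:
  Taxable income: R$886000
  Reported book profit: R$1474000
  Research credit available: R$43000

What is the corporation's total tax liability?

Alternative minimum tax:
  Base (reported book profit): R$1474000
  Exemption: 25% × (R$1474000 − R$678000) = R$199000 ≥ R$53000, so the exemption is fully phased out
  Base: R$1474000 − R$0 = R$1474000
  R$1474000 × 16% = R$235840

Mainline income levy:
  R$70000 × 14% = R$9800
  R$67000 × 25% = R$16750
  R$223000 × 39% = R$86970
  R$526000 × 48% = R$252480
  → R$366000
  Less research credit R$43000 → R$323000

R$323000 > R$235840, so the mainline income levy governs.

R$323000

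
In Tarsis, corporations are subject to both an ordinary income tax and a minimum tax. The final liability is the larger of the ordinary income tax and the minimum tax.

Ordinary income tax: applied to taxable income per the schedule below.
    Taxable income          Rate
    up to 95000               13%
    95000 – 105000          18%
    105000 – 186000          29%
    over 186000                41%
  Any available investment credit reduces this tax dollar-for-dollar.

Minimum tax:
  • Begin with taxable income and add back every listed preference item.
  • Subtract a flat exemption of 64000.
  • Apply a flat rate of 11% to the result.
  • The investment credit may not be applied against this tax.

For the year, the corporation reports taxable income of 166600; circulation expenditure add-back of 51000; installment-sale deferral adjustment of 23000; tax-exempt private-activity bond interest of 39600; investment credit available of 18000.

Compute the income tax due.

Ordinary income tax:
  95000 × 13% = 12350
  10000 × 18% = 1800
  61600 × 29% = 17864
  → 32014
  Less investment credit 18000 → 14014

Minimum tax:
  Adjusted income: 166600 + 51000 + 23000 + 39600 = 280200
  Less exemption 64000 → base 216200
  216200 × 11% = 23782

23782 > 14014, so the minimum tax is the binding amount.

23782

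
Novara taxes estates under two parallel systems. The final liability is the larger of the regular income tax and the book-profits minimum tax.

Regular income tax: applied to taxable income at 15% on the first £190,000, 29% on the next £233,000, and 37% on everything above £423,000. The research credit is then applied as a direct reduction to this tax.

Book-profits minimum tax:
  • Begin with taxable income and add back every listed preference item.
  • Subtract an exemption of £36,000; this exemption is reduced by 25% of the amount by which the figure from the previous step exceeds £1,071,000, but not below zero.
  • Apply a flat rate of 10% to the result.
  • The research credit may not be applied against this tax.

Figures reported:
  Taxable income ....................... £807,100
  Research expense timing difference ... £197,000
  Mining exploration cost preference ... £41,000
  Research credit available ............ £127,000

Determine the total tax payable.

Regular income tax:
  £190,000 × 15% = £28,500
  £233,000 × 29% = £67,570
  £384,100 × 37% = £142,117
  → £238,187
  Less research credit £127,000 → £111,187

Book-profits minimum tax:
  Adjusted income: £807,100 + £197,000 + £41,000 = £1,045,100
  Exemption: £1,045,100 ≤ £1,071,000, so full £36,000 applies
  Base: £1,045,100 − £36,000 = £1,009,100
  £1,009,100 × 10% = £100,910

£111,187 > £100,910, so the regular income tax governs.

£111,187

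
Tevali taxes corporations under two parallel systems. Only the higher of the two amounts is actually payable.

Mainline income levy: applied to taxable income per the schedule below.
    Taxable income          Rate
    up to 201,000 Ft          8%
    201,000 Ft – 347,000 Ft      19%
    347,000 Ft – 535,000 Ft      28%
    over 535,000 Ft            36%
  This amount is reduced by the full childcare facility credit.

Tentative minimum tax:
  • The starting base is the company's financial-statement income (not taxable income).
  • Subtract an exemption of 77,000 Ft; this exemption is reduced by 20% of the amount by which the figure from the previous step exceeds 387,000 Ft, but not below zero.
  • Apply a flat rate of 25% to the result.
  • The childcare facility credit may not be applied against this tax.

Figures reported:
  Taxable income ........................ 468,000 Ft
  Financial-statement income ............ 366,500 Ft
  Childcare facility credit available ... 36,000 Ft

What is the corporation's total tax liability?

72,375 Ft

Tentative minimum tax:
  Base (financial-statement income): 366,500 Ft
  Exemption: 366,500 Ft ≤ 387,000 Ft, so full 77,000 Ft applies
  Base: 366,500 Ft − 77,000 Ft = 289,500 Ft
  289,500 Ft × 25% = 72,375 Ft

Mainline income levy:
  201,000 Ft × 8% = 16,080 Ft
  146,000 Ft × 19% = 27,740 Ft
  121,000 Ft × 28% = 33,880 Ft
  → 77,700 Ft
  Less childcare facility credit 36,000 Ft → 41,700 Ft

72,375 Ft > 41,700 Ft, so the tentative minimum tax is the binding amount.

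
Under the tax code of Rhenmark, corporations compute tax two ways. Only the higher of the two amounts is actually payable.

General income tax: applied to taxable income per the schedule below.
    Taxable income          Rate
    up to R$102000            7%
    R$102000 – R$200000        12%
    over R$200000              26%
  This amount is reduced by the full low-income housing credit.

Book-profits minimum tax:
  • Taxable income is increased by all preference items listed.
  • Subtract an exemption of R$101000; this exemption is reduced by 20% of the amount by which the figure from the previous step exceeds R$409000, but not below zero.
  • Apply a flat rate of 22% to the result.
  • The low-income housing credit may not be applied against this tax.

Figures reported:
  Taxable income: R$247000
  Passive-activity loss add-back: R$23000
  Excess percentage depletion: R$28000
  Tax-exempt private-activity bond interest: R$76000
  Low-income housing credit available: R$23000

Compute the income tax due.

General income tax:
  R$102000 × 7% = R$7140
  R$98000 × 12% = R$11760
  R$47000 × 26% = R$12220
  → R$31120
  Less low-income housing credit R$23000 → R$8120

Book-profits minimum tax:
  Adjusted income: R$247000 + R$23000 + R$28000 + R$76000 = R$374000
  Exemption: R$374000 ≤ R$409000, so full R$101000 applies
  Base: R$374000 − R$101000 = R$273000
  R$273000 × 22% = R$60060

R$60060 > R$8120, so the book-profits minimum tax is the binding amount.

R$60060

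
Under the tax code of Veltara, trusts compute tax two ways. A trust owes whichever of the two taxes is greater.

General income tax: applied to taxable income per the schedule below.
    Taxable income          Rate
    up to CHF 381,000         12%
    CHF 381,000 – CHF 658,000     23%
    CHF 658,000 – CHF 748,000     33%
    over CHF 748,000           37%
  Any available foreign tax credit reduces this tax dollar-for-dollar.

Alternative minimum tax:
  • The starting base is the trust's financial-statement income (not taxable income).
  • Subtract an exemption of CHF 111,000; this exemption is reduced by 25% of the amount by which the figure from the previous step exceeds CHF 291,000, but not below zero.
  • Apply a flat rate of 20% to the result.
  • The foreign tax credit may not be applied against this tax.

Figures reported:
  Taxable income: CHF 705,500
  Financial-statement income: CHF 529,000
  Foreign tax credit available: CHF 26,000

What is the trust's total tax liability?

Alternative minimum tax:
  Base (financial-statement income): CHF 529,000
  Exemption: CHF 111,000 − 25% × (CHF 529,000 − CHF 291,000) = CHF 111,000 − CHF 59,500 = CHF 51,500
  Base: CHF 529,000 − CHF 51,500 = CHF 477,500
  CHF 477,500 × 20% = CHF 95,500

General income tax:
  CHF 381,000 × 12% = CHF 45,720
  CHF 277,000 × 23% = CHF 63,710
  CHF 47,500 × 33% = CHF 15,675
  → CHF 125,105
  Less foreign tax credit CHF 26,000 → CHF 99,105

CHF 99,105 > CHF 95,500, so the general income tax governs.

CHF 99,105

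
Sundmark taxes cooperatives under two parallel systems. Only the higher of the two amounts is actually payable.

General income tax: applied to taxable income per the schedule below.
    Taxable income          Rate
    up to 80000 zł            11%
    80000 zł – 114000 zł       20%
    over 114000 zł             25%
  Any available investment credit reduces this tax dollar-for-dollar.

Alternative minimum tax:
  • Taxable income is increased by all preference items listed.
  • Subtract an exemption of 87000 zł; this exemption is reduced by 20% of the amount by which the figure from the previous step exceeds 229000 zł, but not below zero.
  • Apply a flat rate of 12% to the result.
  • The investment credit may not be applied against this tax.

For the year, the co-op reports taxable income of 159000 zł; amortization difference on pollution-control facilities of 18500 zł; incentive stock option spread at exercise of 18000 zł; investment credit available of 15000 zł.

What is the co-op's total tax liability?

Alternative minimum tax:
  Adjusted income: 159000 zł + 18500 zł + 18000 zł = 195500 zł
  Exemption: 195500 zł ≤ 229000 zł, so full 87000 zł applies
  Base: 195500 zł − 87000 zł = 108500 zł
  108500 zł × 12% = 13020 zł

General income tax:
  80000 zł × 11% = 8800 zł
  34000 zł × 20% = 6800 zł
  45000 zł × 25% = 11250 zł
  → 26850 zł
  Less investment credit 15000 zł → 11850 zł

13020 zł > 11850 zł, so the alternative minimum tax is the binding amount.

13020 zł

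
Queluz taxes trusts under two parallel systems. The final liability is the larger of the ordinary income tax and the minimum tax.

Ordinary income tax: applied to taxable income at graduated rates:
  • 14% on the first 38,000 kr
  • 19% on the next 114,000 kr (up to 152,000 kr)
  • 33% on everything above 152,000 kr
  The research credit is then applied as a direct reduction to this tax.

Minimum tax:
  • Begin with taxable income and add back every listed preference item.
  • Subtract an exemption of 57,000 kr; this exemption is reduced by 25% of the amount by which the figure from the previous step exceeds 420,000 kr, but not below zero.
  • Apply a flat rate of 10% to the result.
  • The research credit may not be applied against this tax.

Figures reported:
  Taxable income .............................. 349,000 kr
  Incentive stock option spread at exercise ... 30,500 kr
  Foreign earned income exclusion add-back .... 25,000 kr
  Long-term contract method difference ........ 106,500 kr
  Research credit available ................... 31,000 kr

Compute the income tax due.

Minimum tax:
  Adjusted income: 349,000 kr + 30,500 kr + 25,000 kr + 106,500 kr = 511,000 kr
  Exemption: 57,000 kr − 25% × (511,000 kr − 420,000 kr) = 57,000 kr − 22,750 kr = 34,250 kr
  Base: 511,000 kr − 34,250 kr = 476,750 kr
  476,750 kr × 10% = 47,675 kr

Ordinary income tax:
  38,000 kr × 14% = 5,320 kr
  114,000 kr × 19% = 21,660 kr
  197,000 kr × 33% = 65,010 kr
  → 91,990 kr
  Less research credit 31,000 kr → 60,990 kr

60,990 kr > 47,675 kr, so the ordinary income tax governs.

60,990 kr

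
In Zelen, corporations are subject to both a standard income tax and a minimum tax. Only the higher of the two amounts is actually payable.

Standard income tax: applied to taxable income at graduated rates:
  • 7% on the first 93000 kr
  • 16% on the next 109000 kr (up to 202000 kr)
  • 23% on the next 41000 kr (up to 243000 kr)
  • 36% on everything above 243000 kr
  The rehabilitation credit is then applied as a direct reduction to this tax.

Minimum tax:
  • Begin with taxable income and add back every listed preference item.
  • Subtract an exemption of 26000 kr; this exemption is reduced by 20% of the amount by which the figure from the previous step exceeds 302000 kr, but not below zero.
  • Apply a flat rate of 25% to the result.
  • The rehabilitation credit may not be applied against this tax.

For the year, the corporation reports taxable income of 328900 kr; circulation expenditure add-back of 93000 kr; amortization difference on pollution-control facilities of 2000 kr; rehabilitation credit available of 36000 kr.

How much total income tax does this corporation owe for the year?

105570 kr

Standard income tax:
  93000 kr × 7% = 6510 kr
  109000 kr × 16% = 17440 kr
  41000 kr × 23% = 9430 kr
  85900 kr × 36% = 30924 kr
  → 64304 kr
  Less rehabilitation credit 36000 kr → 28304 kr

Minimum tax:
  Adjusted income: 328900 kr + 93000 kr + 2000 kr = 423900 kr
  Exemption: 26000 kr − 20% × (423900 kr − 302000 kr) = 26000 kr − 24380 kr = 1620 kr
  Base: 423900 kr − 1620 kr = 422280 kr
  422280 kr × 25% = 105570 kr

105570 kr > 28304 kr, so the minimum tax is the binding amount.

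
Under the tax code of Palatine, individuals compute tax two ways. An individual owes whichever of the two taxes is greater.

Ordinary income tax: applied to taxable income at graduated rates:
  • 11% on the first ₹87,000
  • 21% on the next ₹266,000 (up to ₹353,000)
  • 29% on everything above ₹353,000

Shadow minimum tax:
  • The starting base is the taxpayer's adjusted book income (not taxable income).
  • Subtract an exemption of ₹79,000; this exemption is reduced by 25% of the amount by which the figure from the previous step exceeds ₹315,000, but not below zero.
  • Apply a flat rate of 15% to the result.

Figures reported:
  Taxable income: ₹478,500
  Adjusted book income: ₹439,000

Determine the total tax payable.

₹101,825

Shadow minimum tax:
  Base (adjusted book income): ₹439,000
  Exemption: ₹79,000 − 25% × (₹439,000 − ₹315,000) = ₹79,000 − ₹31,000 = ₹48,000
  Base: ₹439,000 − ₹48,000 = ₹391,000
  ₹391,000 × 15% = ₹58,650

Ordinary income tax:
  ₹87,000 × 11% = ₹9,570
  ₹266,000 × 21% = ₹55,860
  ₹125,500 × 29% = ₹36,395
  → ₹101,825

₹101,825 > ₹58,650, so the ordinary income tax governs.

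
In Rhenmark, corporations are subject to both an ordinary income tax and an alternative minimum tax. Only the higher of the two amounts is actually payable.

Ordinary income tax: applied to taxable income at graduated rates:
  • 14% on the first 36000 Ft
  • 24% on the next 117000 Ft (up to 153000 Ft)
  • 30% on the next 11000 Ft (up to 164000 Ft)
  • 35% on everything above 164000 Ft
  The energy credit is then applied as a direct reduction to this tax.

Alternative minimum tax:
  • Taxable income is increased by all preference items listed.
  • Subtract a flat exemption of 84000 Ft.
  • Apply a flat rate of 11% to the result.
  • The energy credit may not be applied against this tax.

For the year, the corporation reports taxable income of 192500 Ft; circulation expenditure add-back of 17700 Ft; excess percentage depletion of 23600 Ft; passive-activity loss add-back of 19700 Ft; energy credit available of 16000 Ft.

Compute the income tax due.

30395 Ft

Ordinary income tax:
  36000 Ft × 14% = 5040 Ft
  117000 Ft × 24% = 28080 Ft
  11000 Ft × 30% = 3300 Ft
  28500 Ft × 35% = 9975 Ft
  → 46395 Ft
  Less energy credit 16000 Ft → 30395 Ft

Alternative minimum tax:
  Adjusted income: 192500 Ft + 17700 Ft + 23600 Ft + 19700 Ft = 253500 Ft
  Less exemption 84000 Ft → base 169500 Ft
  169500 Ft × 11% = 18645 Ft

30395 Ft > 18645 Ft, so the ordinary income tax governs.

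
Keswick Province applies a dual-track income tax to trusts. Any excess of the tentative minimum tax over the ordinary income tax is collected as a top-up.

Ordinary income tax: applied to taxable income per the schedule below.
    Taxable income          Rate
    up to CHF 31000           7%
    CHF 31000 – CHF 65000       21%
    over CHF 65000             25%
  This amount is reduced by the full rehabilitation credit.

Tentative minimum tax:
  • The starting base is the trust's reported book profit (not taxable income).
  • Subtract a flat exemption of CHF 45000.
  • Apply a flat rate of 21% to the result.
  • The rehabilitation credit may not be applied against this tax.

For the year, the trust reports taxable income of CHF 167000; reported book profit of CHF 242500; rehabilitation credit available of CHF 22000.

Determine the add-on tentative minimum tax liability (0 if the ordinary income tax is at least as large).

Ordinary income tax:
  CHF 31000 × 7% = CHF 2170
  CHF 34000 × 21% = CHF 7140
  CHF 102000 × 25% = CHF 25500
  → CHF 34810
  Less rehabilitation credit CHF 22000 → CHF 12810

Tentative minimum tax:
  Base (reported book profit): CHF 242500
  Less exemption CHF 45000 → base CHF 197500
  CHF 197500 × 21% = CHF 41475

Excess of tentative minimum tax over ordinary income tax: CHF 41475 − CHF 12810 = CHF 28665.

CHF 28665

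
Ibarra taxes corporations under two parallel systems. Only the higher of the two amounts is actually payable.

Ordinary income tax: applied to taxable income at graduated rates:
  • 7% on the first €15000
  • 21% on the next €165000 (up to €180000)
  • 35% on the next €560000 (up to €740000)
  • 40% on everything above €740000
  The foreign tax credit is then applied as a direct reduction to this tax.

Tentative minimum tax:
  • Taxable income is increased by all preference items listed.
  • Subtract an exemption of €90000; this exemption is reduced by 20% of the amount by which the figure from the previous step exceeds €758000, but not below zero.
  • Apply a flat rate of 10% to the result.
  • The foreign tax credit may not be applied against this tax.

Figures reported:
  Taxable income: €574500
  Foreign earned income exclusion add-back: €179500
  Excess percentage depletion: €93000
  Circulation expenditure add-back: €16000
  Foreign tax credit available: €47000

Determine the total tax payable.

Tentative minimum tax:
  Adjusted income: €574500 + €179500 + €93000 + €16000 = €863000
  Exemption: €90000 − 20% × (€863000 − €758000) = €90000 − €21000 = €69000
  Base: €863000 − €69000 = €794000
  €794000 × 10% = €79400

Ordinary income tax:
  €15000 × 7% = €1050
  €165000 × 21% = €34650
  €394500 × 35% = €138075
  → €173775
  Less foreign tax credit €47000 → €126775

€126775 > €79400, so the ordinary income tax governs.

€126775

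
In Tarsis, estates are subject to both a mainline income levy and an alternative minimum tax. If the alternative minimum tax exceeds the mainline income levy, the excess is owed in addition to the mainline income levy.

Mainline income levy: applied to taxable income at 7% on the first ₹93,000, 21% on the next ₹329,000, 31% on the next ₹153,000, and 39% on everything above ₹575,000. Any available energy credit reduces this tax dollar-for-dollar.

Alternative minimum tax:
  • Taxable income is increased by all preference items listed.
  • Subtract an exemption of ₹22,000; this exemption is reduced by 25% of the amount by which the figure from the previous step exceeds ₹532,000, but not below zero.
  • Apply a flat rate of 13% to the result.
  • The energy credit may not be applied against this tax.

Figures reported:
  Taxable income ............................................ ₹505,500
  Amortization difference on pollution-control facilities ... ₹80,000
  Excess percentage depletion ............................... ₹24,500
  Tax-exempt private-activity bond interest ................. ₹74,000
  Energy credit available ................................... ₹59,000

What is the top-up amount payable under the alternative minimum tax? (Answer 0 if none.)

₹46,435

Mainline income levy:
  ₹93,000 × 7% = ₹6,510
  ₹329,000 × 21% = ₹69,090
  ₹83,500 × 31% = ₹25,885
  → ₹101,485
  Less energy credit ₹59,000 → ₹42,485

Alternative minimum tax:
  Adjusted income: ₹505,500 + ₹80,000 + ₹24,500 + ₹74,000 = ₹684,000
  Exemption: 25% × (₹684,000 − ₹532,000) = ₹38,000 ≥ ₹22,000, so the exemption is fully phased out
  Base: ₹684,000 − ₹0 = ₹684,000
  ₹684,000 × 13% = ₹88,920

Excess of alternative minimum tax over mainline income levy: ₹88,920 − ₹42,485 = ₹46,435.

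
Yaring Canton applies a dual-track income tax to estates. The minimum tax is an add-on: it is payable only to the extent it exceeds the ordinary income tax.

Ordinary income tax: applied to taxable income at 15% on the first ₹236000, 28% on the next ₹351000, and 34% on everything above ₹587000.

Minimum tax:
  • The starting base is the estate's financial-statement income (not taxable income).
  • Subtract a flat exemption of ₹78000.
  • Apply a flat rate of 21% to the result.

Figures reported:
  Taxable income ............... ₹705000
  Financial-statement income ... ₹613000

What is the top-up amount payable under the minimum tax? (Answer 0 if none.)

₹0

Ordinary income tax:
  ₹236000 × 15% = ₹35400
  ₹351000 × 28% = ₹98280
  ₹118000 × 34% = ₹40120
  → ₹173800

Minimum tax:
  Base (financial-statement income): ₹613000
  Less exemption ₹78000 → base ₹535000
  ₹535000 × 21% = ₹112350

₹112350 ≤ ₹173800, so no add-on is due.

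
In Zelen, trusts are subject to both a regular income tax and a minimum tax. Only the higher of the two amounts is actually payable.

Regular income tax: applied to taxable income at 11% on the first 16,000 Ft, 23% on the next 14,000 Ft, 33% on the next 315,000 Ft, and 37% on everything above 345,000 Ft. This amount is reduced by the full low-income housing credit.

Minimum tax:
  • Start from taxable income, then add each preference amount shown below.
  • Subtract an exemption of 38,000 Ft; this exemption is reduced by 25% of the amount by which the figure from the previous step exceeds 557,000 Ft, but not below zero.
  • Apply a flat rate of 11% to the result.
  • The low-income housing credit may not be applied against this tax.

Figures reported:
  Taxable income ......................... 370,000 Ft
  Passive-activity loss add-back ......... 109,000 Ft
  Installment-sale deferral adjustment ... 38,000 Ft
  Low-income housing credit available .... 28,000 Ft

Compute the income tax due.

Minimum tax:
  Adjusted income: 370,000 Ft + 109,000 Ft + 38,000 Ft = 517,000 Ft
  Exemption: 517,000 Ft ≤ 557,000 Ft, so full 38,000 Ft applies
  Base: 517,000 Ft − 38,000 Ft = 479,000 Ft
  479,000 Ft × 11% = 52,690 Ft

Regular income tax:
  16,000 Ft × 11% = 1,760 Ft
  14,000 Ft × 23% = 3,220 Ft
  315,000 Ft × 33% = 103,950 Ft
  25,000 Ft × 37% = 9,250 Ft
  → 118,180 Ft
  Less low-income housing credit 28,000 Ft → 90,180 Ft

90,180 Ft > 52,690 Ft, so the regular income tax governs.

90,180 Ft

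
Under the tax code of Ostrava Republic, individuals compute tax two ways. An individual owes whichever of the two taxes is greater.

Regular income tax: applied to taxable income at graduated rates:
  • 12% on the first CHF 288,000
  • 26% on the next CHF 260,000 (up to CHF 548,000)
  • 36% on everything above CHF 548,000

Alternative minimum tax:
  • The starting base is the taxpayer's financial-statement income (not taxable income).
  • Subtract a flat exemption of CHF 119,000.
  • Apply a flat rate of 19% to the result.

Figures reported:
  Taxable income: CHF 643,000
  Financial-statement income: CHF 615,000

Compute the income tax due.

Alternative minimum tax:
  Base (financial-statement income): CHF 615,000
  Less exemption CHF 119,000 → base CHF 496,000
  CHF 496,000 × 19% = CHF 94,240

Regular income tax:
  CHF 288,000 × 12% = CHF 34,560
  CHF 260,000 × 26% = CHF 67,600
  CHF 95,000 × 36% = CHF 34,200
  → CHF 136,360

CHF 136,360 > CHF 94,240, so the regular income tax governs.

CHF 136,360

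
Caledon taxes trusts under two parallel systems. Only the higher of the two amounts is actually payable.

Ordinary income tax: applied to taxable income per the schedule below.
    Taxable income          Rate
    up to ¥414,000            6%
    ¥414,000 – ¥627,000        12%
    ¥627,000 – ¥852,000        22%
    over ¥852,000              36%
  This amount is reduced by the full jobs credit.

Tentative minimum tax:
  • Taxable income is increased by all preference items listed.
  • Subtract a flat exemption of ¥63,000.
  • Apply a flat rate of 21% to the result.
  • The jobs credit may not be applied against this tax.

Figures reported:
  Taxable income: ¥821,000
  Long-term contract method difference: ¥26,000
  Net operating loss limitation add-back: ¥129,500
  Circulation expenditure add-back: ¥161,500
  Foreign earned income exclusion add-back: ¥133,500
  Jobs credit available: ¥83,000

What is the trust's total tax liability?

¥253,785

Ordinary income tax:
  ¥414,000 × 6% = ¥24,840
  ¥213,000 × 12% = ¥25,560
  ¥194,000 × 22% = ¥42,680
  → ¥93,080
  Less jobs credit ¥83,000 → ¥10,080

Tentative minimum tax:
  Adjusted income: ¥821,000 + ¥26,000 + ¥129,500 + ¥161,500 + ¥133,500 = ¥1,271,500
  Less exemption ¥63,000 → base ¥1,208,500
  ¥1,208,500 × 21% = ¥253,785

¥253,785 > ¥10,080, so the tentative minimum tax is the binding amount.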